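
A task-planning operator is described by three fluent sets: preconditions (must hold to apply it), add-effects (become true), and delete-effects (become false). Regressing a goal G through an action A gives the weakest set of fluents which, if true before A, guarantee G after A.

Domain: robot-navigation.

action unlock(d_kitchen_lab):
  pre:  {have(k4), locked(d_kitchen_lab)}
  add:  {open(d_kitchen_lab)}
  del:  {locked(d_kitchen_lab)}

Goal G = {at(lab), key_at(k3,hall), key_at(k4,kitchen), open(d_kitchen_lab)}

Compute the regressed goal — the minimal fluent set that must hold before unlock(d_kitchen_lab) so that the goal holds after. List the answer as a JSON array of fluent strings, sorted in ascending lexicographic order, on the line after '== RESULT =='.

Compute (G \ add) ∪ pre:
  G ∩ del = {}  (empty — regression defined)
  G \ add = {at(lab), key_at(k3,hall), key_at(k4,kitchen), open(d_kitchen_lab)} \ {open(d_kitchen_lab)} = {at(lab), key_at(k3,hall), key_at(k4,kitchen)}
  ∪ pre   = {at(lab), key_at(k3,hall), key_at(k4,kitchen)} ∪ {have(k4), locked(d_kitchen_lab)}
          = {at(lab), have(k4), key_at(k3,hall), key_at(k4,kitchen), locked(d_kitchen_lab)}

== RESULT ==
["at(lab)", "have(k4)", "key_at(k3,hall)", "key_at(k4,kitchen)", "locked(d_kitchen_lab)"]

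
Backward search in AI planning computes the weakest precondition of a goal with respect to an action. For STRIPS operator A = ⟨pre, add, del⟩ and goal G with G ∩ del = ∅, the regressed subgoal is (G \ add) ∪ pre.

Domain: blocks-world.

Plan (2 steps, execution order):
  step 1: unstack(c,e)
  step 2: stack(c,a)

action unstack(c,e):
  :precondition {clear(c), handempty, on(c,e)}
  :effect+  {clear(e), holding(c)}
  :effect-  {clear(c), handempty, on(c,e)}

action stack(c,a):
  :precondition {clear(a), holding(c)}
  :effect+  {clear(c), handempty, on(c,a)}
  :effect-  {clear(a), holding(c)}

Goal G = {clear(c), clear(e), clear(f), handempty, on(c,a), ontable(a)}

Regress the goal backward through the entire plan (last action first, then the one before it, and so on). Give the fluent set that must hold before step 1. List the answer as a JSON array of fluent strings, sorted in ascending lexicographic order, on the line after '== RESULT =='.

Regress step by step:
  through step 2 (stack(c,a)): drop {clear(c), handempty, on(c,a)}, keep {clear(e), clear(f), ontable(a)}, require {clear(a), holding(c)}
    → {clear(a), clear(e), clear(f), holding(c), ontable(a)}
  through step 1 (unstack(c,e)): drop {clear(e), holding(c)}, keep {clear(a), clear(f), ontable(a)}, require {clear(c), handempty, on(c,e)}
    → {clear(a), clear(c), clear(f), handempty, on(c,e), ontable(a)}

== RESULT ==
["clear(a)", "clear(c)", "clear(f)", "handempty", "on(c,e)", "ontable(a)"]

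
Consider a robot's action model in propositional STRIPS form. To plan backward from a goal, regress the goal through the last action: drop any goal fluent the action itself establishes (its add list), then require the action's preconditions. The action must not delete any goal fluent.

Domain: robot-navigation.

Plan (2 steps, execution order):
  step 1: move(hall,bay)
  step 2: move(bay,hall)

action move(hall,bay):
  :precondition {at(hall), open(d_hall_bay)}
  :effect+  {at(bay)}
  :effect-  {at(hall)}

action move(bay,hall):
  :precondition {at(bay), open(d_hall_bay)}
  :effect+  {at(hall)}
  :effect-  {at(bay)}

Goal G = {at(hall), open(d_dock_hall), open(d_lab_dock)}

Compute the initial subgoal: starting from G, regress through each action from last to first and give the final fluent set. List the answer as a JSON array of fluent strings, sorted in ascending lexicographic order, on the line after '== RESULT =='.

Regress step by step:
  through step 2 (move(bay,hall)): drop {at(hall)}, keep {open(d_dock_hall), open(d_lab_dock)}, require {at(bay), open(d_hall_bay)}
    → {at(bay), open(d_dock_hall), open(d_hall_bay), open(d_lab_dock)}
  through step 1 (move(hall,bay)): drop {at(bay)}, keep {open(d_dock_hall), open(d_hall_bay), open(d_lab_dock)}, require {at(hall), open(d_hall_bay)}
    → {at(hall), open(d_dock_hall), open(d_hall_bay), open(d_lab_dock)}

== RESULT ==
["at(hall)", "open(d_dock_hall)", "open(d_hall_bay)", "open(d_lab_dock)"]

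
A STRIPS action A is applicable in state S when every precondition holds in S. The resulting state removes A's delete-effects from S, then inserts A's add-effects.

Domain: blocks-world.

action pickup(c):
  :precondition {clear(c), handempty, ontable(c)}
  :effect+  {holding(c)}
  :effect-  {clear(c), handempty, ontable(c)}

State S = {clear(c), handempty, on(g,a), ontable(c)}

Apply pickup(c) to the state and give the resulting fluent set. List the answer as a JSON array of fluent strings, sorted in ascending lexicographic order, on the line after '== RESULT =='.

Progress:
  pre ⊆ S: {clear(c), handempty, ontable(c)} ⊆ S  — applicable
  S \ del = {on(g,a)}
  ∪ add   = {holding(c), on(g,a)}

== RESULT ==
["holding(c)", "on(g,a)"]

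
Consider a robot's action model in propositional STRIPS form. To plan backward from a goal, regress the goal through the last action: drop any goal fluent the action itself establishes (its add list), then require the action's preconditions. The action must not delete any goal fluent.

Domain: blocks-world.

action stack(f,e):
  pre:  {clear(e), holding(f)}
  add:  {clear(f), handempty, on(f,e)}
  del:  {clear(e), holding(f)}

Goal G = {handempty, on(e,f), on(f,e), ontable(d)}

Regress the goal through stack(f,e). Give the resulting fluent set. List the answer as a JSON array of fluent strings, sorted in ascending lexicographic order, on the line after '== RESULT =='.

Compute (G \ add) ∪ pre:
  G ∩ del = {}  (empty — regression defined)
  G \ add = {handempty, on(e,f), on(f,e), ontable(d)} \ {clear(f), handempty, on(f,e)} = {on(e,f), ontable(d)}
  ∪ pre   = {on(e,f), ontable(d)} ∪ {clear(e), holding(f)}
          = {clear(e), holding(f), on(e,f), ontable(d)}

== RESULT ==
["clear(e)", "holding(f)", "on(e,f)", "ontable(d)"]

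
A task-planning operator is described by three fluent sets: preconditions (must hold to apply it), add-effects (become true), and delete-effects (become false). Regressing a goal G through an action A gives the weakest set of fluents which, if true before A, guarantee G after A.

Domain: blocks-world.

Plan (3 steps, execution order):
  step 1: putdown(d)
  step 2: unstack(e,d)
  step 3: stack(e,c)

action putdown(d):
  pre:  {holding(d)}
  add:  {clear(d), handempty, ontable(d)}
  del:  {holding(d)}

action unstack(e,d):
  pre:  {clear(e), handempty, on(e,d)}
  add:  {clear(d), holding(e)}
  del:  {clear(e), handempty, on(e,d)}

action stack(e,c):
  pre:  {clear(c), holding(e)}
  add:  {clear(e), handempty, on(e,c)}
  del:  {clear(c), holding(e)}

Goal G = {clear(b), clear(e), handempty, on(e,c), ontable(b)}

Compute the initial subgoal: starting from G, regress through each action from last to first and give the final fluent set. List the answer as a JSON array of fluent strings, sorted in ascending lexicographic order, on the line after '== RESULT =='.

Regress step by step:
  through step 3 (stack(e,c)): drop {clear(e), handempty, on(e,c)}, keep {clear(b), ontable(b)}, require {clear(c), holding(e)}
    → {clear(b), clear(c), holding(e), ontable(b)}
  through step 2 (unstack(e,d)): drop {holding(e)}, keep {clear(b), clear(c), ontable(b)}, require {clear(e), handempty, on(e,d)}
    → {clear(b), clear(c), clear(e), handempty, on(e,d), ontable(b)}
  through step 1 (putdown(d)): drop {handempty}, keep {clear(b), clear(c), clear(e), on(e,d), ontable(b)}, require {holding(d)}
    → {clear(b), clear(c), clear(e), holding(d), on(e,d), ontable(b)}

== RESULT ==
["clear(b)", "clear(c)", "clear(e)", "holding(d)", "on(e,d)", "ontable(b)"]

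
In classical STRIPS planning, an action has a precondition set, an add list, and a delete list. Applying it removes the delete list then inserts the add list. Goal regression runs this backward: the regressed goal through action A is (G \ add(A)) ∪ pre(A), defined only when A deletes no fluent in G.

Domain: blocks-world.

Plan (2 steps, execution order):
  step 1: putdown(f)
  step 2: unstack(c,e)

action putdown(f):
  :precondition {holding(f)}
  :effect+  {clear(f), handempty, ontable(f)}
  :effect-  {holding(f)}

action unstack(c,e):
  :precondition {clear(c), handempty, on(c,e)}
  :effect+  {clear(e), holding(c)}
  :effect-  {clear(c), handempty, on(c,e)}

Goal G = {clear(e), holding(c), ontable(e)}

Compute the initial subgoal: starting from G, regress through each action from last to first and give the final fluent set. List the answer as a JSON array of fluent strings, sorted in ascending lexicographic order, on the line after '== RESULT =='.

Regress step by step:
  through step 2 (unstack(c,e)): drop {clear(e), holding(c)}, keep {ontable(e)}, require {clear(c), handempty, on(c,e)}
    → {clear(c), handempty, on(c,e), ontable(e)}
  through step 1 (putdown(f)): drop {handempty}, keep {clear(c), on(c,e), ontable(e)}, require {holding(f)}
    → {clear(c), holding(f), on(c,e), ontable(e)}

== RESULT ==
["clear(c)", "holding(f)", "on(c,e)", "ontable(e)"]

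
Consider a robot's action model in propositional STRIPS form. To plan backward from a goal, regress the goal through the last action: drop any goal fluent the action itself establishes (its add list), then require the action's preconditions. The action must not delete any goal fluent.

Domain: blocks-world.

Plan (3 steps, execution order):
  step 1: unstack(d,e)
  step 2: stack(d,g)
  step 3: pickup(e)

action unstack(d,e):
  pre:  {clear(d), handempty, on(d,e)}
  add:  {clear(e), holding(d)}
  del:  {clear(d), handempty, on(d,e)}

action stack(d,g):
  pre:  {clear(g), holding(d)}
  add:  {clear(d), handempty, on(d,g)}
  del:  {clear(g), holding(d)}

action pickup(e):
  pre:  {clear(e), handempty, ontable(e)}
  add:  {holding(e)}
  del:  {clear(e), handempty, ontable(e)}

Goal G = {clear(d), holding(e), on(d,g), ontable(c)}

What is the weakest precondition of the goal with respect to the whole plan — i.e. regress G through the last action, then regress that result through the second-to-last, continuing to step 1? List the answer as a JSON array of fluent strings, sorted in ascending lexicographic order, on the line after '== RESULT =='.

Work backward from the goal:
  through step 3 (pickup(e)): drop {holding(e)}, keep {clear(d), on(d,g), ontable(c)}, require {clear(e), handempty, ontable(e)}
    → {clear(d), clear(e), handempty, on(d,g), ontable(c), ontable(e)}
  through step 2 (stack(d,g)): drop {clear(d), handempty, on(d,g)}, keep {clear(e), ontable(c), ontable(e)}, require {clear(g), holding(d)}
    → {clear(e), clear(g), holding(d), ontable(c), ontable(e)}
  through step 1 (unstack(d,e)): drop {clear(e), holding(d)}, keep {clear(g), ontable(c), ontable(e)}, require {clear(d), handempty, on(d,e)}
    → {clear(d), clear(g), handempty, on(d,e), ontable(c), ontable(e)}

== RESULT ==
["clear(d)", "clear(g)", "handempty", "on(d,e)", "ontable(c)", "ontable(e)"]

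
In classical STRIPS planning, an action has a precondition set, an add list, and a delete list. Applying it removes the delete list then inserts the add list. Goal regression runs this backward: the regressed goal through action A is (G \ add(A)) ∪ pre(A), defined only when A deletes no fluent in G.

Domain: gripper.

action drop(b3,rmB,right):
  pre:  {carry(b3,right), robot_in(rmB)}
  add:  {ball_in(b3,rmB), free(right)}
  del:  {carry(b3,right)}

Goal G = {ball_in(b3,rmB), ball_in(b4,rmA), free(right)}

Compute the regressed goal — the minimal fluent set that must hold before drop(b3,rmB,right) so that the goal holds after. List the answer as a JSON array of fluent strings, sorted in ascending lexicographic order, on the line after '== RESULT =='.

Regress:
  G ∩ del = {}  (empty — regression defined)
  G \ add = {ball_in(b3,rmB), ball_in(b4,rmA), free(right)} \ {ball_in(b3,rmB), free(right)} = {ball_in(b4,rmA)}
  ∪ pre   = {ball_in(b4,rmA)} ∪ {carry(b3,right), robot_in(rmB)}
          = {ball_in(b4,rmA), carry(b3,right), robot_in(rmB)}

== RESULT ==
["ball_in(b4,rmA)", "carry(b3,right)", "robot_in(rmB)"]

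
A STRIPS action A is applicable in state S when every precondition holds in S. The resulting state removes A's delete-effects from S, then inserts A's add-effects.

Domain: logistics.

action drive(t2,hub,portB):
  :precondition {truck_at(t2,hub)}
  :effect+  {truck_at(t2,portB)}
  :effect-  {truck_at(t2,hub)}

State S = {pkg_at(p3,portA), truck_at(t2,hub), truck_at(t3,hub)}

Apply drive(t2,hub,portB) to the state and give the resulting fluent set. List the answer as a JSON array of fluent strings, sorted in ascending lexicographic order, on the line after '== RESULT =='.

Progress:
  pre ⊆ S: {truck_at(t2,hub)} ⊆ S  — applicable
  S \ del = {pkg_at(p3,portA), truck_at(t3,hub)}
  ∪ add   = {pkg_at(p3,portA), truck_at(t2,portB), truck_at(t3,hub)}

== RESULT ==
["pkg_at(p3,portA)", "truck_at(t2,portB)", "truck_at(t3,hub)"]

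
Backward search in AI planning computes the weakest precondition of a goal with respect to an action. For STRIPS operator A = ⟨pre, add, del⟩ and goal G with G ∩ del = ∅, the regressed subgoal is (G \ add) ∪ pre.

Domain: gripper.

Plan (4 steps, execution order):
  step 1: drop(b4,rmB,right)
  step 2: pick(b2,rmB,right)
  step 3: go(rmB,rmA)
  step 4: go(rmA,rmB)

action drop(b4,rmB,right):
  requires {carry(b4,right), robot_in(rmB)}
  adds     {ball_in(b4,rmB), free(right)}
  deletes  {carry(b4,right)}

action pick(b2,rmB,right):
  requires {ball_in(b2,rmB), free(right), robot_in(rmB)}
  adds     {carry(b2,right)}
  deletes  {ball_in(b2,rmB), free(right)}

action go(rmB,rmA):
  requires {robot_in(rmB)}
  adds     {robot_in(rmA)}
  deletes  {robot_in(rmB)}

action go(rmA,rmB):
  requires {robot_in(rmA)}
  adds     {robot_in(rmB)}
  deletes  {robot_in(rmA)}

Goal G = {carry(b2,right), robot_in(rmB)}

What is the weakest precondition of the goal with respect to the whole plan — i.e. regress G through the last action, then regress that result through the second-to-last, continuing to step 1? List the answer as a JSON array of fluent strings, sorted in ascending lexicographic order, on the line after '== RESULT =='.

Regress step by step:
  through step 4 (go(rmA,rmB)): drop {robot_in(rmB)}, keep {carry(b2,right)}, require {robot_in(rmA)}
    → {carry(b2,right), robot_in(rmA)}
  through step 3 (go(rmB,rmA)): drop {robot_in(rmA)}, keep {carry(b2,right)}, require {robot_in(rmB)}
    → {carry(b2,right), robot_in(rmB)}
  through step 2 (pick(b2,rmB,right)): drop {carry(b2,right)}, keep {robot_in(rmB)}, require {ball_in(b2,rmB), free(right), robot_in(rmB)}
    → {ball_in(b2,rmB), free(right), robot_in(rmB)}
  through step 1 (drop(b4,rmB,right)): drop {free(right)}, keep {ball_in(b2,rmB), robot_in(rmB)}, require {carry(b4,right), robot_in(rmB)}
    → {ball_in(b2,rmB), carry(b4,right), robot_in(rmB)}

== RESULT ==
["ball_in(b2,rmB)", "carry(b4,right)", "robot_in(rmB)"]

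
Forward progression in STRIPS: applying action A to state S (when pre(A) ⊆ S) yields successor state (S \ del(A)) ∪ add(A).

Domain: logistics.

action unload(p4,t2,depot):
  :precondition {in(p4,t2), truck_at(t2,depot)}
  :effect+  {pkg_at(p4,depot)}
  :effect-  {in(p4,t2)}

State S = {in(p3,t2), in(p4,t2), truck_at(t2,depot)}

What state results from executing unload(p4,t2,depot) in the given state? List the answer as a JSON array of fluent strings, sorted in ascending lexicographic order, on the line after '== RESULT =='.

Compute (S \ del) ∪ add:
  pre ⊆ S: {in(p4,t2), truck_at(t2,depot)} ⊆ S  — applicable
  S \ del = {in(p3,t2), truck_at(t2,depot)}
  ∪ add   = {in(p3,t2), pkg_at(p4,depot), truck_at(t2,depot)}

== RESULT ==
["in(p3,t2)", "pkg_at(p4,depot)", "truck_at(t2,depot)"]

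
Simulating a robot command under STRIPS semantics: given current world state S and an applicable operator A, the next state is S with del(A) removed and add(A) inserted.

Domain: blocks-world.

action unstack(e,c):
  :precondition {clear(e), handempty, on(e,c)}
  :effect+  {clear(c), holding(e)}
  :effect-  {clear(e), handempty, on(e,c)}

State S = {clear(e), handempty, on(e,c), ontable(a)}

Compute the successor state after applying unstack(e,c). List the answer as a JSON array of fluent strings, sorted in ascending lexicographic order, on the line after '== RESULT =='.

Compute (S \ del) ∪ add:
  pre ⊆ S: {clear(e), handempty, on(e,c)} ⊆ S  — applicable
  S \ del = {ontable(a)}
  ∪ add   = {clear(c), holding(e), ontable(a)}

== RESULT ==
["clear(c)", "holding(e)", "ontable(a)"]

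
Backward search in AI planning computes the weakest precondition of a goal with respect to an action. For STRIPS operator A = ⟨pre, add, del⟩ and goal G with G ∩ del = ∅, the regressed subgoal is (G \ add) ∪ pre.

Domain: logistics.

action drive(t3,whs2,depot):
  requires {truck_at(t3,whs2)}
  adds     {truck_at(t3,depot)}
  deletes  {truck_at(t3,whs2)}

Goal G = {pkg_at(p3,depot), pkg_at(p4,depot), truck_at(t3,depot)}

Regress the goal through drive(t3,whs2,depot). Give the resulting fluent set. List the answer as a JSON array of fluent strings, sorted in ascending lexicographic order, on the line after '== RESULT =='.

Regress:
  G ∩ del = {}  (empty — regression defined)
  G \ add = {pkg_at(p3,depot), pkg_at(p4,depot), truck_at(t3,depot)} \ {truck_at(t3,depot)} = {pkg_at(p3,depot), pkg_at(p4,depot)}
  ∪ pre   = {pkg_at(p3,depot), pkg_at(p4,depot)} ∪ {truck_at(t3,whs2)}
          = {pkg_at(p3,depot), pkg_at(p4,depot), truck_at(t3,whs2)}

== RESULT ==
["pkg_at(p3,depot)", "pkg_at(p4,depot)", "truck_at(t3,whs2)"]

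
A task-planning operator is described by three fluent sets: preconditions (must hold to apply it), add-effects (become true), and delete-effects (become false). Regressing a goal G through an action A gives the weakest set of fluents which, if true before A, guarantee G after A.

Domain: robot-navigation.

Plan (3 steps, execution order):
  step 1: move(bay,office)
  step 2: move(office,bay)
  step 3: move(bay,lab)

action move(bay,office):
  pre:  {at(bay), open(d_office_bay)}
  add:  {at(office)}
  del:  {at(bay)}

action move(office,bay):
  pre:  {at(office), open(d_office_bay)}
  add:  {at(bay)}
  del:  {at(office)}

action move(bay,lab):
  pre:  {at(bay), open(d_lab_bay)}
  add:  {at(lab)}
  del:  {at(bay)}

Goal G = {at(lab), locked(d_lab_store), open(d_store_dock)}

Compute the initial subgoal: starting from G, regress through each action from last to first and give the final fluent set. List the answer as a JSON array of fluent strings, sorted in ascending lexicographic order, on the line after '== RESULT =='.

Work backward from the goal:
  through step 3 (move(bay,lab)): drop {at(lab)}, keep {locked(d_lab_store), open(d_store_dock)}, require {at(bay), open(d_lab_bay)}
    → {at(bay), locked(d_lab_store), open(d_lab_bay), open(d_store_dock)}
  through step 2 (move(office,bay)): drop {at(bay)}, keep {locked(d_lab_store), open(d_lab_bay), open(d_store_dock)}, require {at(office), open(d_office_bay)}
    → {at(office), locked(d_lab_store), open(d_lab_bay), open(d_office_bay), open(d_store_dock)}
  through step 1 (move(bay,office)): drop {at(office)}, keep {locked(d_lab_store), open(d_lab_bay), open(d_office_bay), open(d_store_dock)}, require {at(bay), open(d_office_bay)}
    → {at(bay), locked(d_lab_store), open(d_lab_bay), open(d_office_bay), open(d_store_dock)}

== RESULT ==
["at(bay)", "locked(d_lab_store)", "open(d_lab_bay)", "open(d_office_bay)", "open(d_store_dock)"]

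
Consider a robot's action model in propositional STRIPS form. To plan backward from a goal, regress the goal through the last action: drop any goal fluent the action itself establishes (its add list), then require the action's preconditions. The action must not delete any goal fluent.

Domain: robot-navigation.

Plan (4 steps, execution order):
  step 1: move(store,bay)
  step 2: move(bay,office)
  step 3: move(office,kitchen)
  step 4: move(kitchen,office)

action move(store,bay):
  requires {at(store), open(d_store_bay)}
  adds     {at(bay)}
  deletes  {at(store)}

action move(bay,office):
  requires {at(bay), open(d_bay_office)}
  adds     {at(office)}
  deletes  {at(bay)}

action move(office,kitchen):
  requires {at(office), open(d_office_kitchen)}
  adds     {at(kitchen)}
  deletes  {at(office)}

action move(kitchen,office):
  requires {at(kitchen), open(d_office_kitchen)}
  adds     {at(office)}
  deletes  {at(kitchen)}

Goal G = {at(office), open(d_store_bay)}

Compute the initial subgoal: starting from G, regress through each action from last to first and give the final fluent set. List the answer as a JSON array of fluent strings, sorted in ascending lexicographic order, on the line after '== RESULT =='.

Regress step by step:
  through step 4 (move(kitchen,office)): drop {at(office)}, keep {open(d_store_bay)}, require {at(kitchen), open(d_office_kitchen)}
    → {at(kitchen), open(d_office_kitchen), open(d_store_bay)}
  through step 3 (move(office,kitchen)): drop {at(kitchen)}, keep {open(d_office_kitchen), open(d_store_bay)}, require {at(office), open(d_office_kitchen)}
    → {at(office), open(d_office_kitchen), open(d_store_bay)}
  through step 2 (move(bay,office)): drop {at(office)}, keep {open(d_office_kitchen), open(d_store_bay)}, require {at(bay), open(d_bay_office)}
    → {at(bay), open(d_bay_office), open(d_office_kitchen), open(d_store_bay)}
  through step 1 (move(store,bay)): drop {at(bay)}, keep {open(d_bay_office), open(d_office_kitchen), open(d_store_bay)}, require {at(store), open(d_store_bay)}
    → {at(store), open(d_bay_office), open(d_office_kitchen), open(d_store_bay)}

== RESULT ==
["at(store)", "open(d_bay_office)", "open(d_office_kitchen)", "open(d_store_bay)"]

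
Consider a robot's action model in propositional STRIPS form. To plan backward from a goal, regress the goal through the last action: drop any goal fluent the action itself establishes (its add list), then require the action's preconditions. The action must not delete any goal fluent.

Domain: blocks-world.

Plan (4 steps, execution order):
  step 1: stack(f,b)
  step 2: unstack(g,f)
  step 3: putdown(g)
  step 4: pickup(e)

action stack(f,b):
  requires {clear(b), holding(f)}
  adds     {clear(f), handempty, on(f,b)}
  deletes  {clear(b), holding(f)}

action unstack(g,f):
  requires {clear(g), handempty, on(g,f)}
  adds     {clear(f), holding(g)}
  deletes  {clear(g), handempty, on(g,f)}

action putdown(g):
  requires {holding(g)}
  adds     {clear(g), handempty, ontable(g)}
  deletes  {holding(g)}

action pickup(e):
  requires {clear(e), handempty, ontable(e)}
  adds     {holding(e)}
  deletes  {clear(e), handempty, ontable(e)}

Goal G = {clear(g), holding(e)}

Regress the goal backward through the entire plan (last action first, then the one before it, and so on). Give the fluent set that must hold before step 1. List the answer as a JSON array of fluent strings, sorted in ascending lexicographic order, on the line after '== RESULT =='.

Work backward from the goal:
  through step 4 (pickup(e)): drop {holding(e)}, keep {clear(g)}, require {clear(e), handempty, ontable(e)}
    → {clear(e), clear(g), handempty, ontable(e)}
  through step 3 (putdown(g)): drop {clear(g), handempty}, keep {clear(e), ontable(e)}, require {holding(g)}
    → {clear(e), holding(g), ontable(e)}
  through step 2 (unstack(g,f)): drop {holding(g)}, keep {clear(e), ontable(e)}, require {clear(g), handempty, on(g,f)}
    → {clear(e), clear(g), handempty, on(g,f), ontable(e)}
  through step 1 (stack(f,b)): drop {handempty}, keep {clear(e), clear(g), on(g,f), ontable(e)}, require {clear(b), holding(f)}
    → {clear(b), clear(e), clear(g), holding(f), on(g,f), ontable(e)}

== RESULT ==
["clear(b)", "clear(e)", "clear(g)", "holding(f)", "on(g,f)", "ontable(e)"]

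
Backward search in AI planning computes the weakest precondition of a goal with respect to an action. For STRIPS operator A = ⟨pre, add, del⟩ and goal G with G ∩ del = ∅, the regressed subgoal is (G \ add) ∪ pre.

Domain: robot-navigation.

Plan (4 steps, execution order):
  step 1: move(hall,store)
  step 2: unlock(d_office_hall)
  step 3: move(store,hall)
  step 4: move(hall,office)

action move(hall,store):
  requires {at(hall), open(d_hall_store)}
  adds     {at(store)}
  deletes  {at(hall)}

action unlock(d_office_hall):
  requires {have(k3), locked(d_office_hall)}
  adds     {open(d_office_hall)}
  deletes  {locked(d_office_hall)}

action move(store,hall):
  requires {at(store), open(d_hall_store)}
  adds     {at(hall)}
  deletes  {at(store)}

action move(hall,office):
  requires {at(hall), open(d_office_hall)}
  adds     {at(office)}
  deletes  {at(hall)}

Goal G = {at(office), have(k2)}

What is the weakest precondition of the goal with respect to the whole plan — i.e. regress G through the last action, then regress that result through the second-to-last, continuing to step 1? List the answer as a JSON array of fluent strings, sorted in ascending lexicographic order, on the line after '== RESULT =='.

Regress step by step:
  through step 4 (move(hall,office)): drop {at(office)}, keep {have(k2)}, require {at(hall), open(d_office_hall)}
    → {at(hall), have(k2), open(d_office_hall)}
  through step 3 (move(store,hall)): drop {at(hall)}, keep {have(k2), open(d_office_hall)}, require {at(store), open(d_hall_store)}
    → {at(store), have(k2), open(d_hall_store), open(d_office_hall)}
  through step 2 (unlock(d_office_hall)): drop {open(d_office_hall)}, keep {at(store), have(k2), open(d_hall_store)}, require {have(k3), locked(d_office_hall)}
    → {at(store), have(k2), have(k3), locked(d_office_hall), open(d_hall_store)}
  through step 1 (move(hall,store)): drop {at(store)}, keep {have(k2), have(k3), locked(d_office_hall), open(d_hall_store)}, require {at(hall), open(d_hall_store)}
    → {at(hall), have(k2), have(k3), locked(d_office_hall), open(d_hall_store)}

== RESULT ==
["at(hall)", "have(k2)", "have(k3)", "locked(d_office_hall)", "open(d_hall_store)"]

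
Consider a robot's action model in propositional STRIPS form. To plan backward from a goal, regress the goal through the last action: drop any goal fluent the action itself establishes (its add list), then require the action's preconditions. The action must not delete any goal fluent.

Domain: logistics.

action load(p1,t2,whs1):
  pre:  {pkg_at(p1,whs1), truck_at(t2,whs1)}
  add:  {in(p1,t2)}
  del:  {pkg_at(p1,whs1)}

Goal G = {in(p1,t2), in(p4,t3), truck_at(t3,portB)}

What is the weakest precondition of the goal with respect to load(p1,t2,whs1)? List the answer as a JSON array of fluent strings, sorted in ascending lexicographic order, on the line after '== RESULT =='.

Regress:
  G ∩ del = {}  (empty — regression defined)
  G \ add = {in(p1,t2), in(p4,t3), truck_at(t3,portB)} \ {in(p1,t2)} = {in(p4,t3), truck_at(t3,portB)}
  ∪ pre   = {in(p4,t3), truck_at(t3,portB)} ∪ {pkg_at(p1,whs1), truck_at(t2,whs1)}
          = {in(p4,t3), pkg_at(p1,whs1), truck_at(t2,whs1), truck_at(t3,portB)}

== RESULT ==
["in(p4,t3)", "pkg_at(p1,whs1)", "truck_at(t2,whs1)", "truck_at(t3,portB)"]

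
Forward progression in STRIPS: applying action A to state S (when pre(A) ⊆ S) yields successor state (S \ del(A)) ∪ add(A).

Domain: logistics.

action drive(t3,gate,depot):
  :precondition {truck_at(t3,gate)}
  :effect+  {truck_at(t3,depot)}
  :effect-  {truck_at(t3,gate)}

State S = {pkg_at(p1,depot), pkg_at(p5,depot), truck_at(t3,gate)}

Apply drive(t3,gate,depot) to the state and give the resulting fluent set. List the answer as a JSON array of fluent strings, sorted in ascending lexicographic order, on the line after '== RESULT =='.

Progress:
  pre ⊆ S: {truck_at(t3,gate)} ⊆ S  — applicable
  S \ del = {pkg_at(p1,depot), pkg_at(p5,depot)}
  ∪ add   = {pkg_at(p1,depot), pkg_at(p5,depot), truck_at(t3,depot)}

== RESULT ==
["pkg_at(p1,depot)", "pkg_at(p5,depot)", "truck_at(t3,depot)"]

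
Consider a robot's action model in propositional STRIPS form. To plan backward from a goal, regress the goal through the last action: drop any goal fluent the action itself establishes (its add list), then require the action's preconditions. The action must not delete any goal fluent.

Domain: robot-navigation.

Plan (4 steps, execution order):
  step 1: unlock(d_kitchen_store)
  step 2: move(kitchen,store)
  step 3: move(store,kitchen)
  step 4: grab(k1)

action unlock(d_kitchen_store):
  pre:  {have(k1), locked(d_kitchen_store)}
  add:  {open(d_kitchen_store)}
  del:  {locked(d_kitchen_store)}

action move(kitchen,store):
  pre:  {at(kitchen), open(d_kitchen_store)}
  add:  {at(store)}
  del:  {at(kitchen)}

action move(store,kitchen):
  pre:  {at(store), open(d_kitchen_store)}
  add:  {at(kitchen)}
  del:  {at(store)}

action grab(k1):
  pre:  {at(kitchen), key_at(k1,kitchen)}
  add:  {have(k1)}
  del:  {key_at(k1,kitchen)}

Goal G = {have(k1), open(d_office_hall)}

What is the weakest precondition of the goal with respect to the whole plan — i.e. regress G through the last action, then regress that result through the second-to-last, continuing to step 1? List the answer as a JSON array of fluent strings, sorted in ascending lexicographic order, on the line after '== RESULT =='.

Work backward from the goal:
  through step 4 (grab(k1)): drop {have(k1)}, keep {open(d_office_hall)}, require {at(kitchen), key_at(k1,kitchen)}
    → {at(kitchen), key_at(k1,kitchen), open(d_office_hall)}
  through step 3 (move(store,kitchen)): drop {at(kitchen)}, keep {key_at(k1,kitchen), open(d_office_hall)}, require {at(store), open(d_kitchen_store)}
    → {at(store), key_at(k1,kitchen), open(d_kitchen_store), open(d_office_hall)}
  through step 2 (move(kitchen,store)): drop {at(store)}, keep {key_at(k1,kitchen), open(d_kitchen_store), open(d_office_hall)}, require {at(kitchen), open(d_kitchen_store)}
    → {at(kitchen), key_at(k1,kitchen), open(d_kitchen_store), open(d_office_hall)}
  through step 1 (unlock(d_kitchen_store)): drop {open(d_kitchen_store)}, keep {at(kitchen), key_at(k1,kitchen), open(d_office_hall)}, require {have(k1), locked(d_kitchen_store)}
    → {at(kitchen), have(k1), key_at(k1,kitchen), locked(d_kitchen_store), open(d_office_hall)}

== RESULT ==
["at(kitchen)", "have(k1)", "key_at(k1,kitchen)", "locked(d_kitchen_store)", "open(d_office_hall)"]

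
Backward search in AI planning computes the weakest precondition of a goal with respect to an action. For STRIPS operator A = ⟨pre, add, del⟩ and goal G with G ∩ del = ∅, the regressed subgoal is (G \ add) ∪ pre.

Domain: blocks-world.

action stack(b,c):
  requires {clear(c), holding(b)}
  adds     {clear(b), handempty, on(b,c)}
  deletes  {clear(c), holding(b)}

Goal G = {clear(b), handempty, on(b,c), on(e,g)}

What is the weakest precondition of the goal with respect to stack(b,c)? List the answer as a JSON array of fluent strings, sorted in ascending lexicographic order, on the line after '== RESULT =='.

Regress:
  G ∩ del = {}  (empty — regression defined)
  G \ add = {clear(b), handempty, on(b,c), on(e,g)} \ {clear(b), handempty, on(b,c)} = {on(e,g)}
  ∪ pre   = {on(e,g)} ∪ {clear(c), holding(b)}
          = {clear(c), holding(b), on(e,g)}

== RESULT ==
["clear(c)", "holding(b)", "on(e,g)"]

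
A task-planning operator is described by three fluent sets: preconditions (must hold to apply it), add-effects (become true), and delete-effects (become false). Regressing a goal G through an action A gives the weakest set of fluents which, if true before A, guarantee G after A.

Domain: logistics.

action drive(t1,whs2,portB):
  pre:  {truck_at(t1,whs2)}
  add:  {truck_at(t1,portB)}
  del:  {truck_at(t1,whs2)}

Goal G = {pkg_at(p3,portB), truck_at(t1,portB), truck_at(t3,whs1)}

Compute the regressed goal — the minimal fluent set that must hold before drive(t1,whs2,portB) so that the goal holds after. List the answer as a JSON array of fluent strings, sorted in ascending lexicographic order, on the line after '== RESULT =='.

Compute (G \ add) ∪ pre:
  G ∩ del = {}  (empty — regression defined)
  G \ add = {pkg_at(p3,portB), truck_at(t1,portB), truck_at(t3,whs1)} \ {truck_at(t1,portB)} = {pkg_at(p3,portB), truck_at(t3,whs1)}
  ∪ pre   = {pkg_at(p3,portB), truck_at(t3,whs1)} ∪ {truck_at(t1,whs2)}
          = {pkg_at(p3,portB), truck_at(t1,whs2), truck_at(t3,whs1)}

== RESULT ==
["pkg_at(p3,portB)", "truck_at(t1,whs2)", "truck_at(t3,whs1)"]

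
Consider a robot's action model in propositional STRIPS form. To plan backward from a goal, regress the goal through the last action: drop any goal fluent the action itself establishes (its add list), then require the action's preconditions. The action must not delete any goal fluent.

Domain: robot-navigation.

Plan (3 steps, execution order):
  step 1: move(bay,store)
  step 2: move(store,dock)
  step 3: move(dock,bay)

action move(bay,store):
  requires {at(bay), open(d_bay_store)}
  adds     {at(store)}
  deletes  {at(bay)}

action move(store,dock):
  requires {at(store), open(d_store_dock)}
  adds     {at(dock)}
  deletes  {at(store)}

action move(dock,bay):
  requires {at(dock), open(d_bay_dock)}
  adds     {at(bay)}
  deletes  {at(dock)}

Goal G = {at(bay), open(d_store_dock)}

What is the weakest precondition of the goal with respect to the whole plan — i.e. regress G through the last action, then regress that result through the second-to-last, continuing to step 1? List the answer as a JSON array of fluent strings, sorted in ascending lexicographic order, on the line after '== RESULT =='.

Work backward from the goal:
  through step 3 (move(dock,bay)): drop {at(bay)}, keep {open(d_store_dock)}, require {at(dock), open(d_bay_dock)}
    → {at(dock), open(d_bay_dock), open(d_store_dock)}
  through step 2 (move(store,dock)): drop {at(dock)}, keep {open(d_bay_dock), open(d_store_dock)}, require {at(store), open(d_store_dock)}
    → {at(store), open(d_bay_dock), open(d_store_dock)}
  through step 1 (move(bay,store)): drop {at(store)}, keep {open(d_bay_dock), open(d_store_dock)}, require {at(bay), open(d_bay_store)}
    → {at(bay), open(d_bay_dock), open(d_bay_store), open(d_store_dock)}

== RESULT ==
["at(bay)", "open(d_bay_dock)", "open(d_bay_store)", "open(d_store_dock)"]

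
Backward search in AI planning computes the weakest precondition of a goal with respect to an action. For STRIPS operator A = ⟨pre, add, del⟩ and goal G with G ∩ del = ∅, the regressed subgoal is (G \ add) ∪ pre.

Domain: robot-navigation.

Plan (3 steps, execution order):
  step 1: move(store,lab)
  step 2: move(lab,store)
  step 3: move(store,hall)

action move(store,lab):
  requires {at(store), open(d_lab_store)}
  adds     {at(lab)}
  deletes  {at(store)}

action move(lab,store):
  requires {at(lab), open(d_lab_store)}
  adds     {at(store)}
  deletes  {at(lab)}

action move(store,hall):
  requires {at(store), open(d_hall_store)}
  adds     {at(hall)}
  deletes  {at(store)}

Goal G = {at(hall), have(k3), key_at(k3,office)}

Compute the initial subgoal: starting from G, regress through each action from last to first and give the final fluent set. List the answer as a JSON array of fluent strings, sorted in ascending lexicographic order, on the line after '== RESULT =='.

Regress step by step:
  through step 3 (move(store,hall)): drop {at(hall)}, keep {have(k3), key_at(k3,office)}, require {at(store), open(d_hall_store)}
    → {at(store), have(k3), key_at(k3,office), open(d_hall_store)}
  through step 2 (move(lab,store)): drop {at(store)}, keep {have(k3), key_at(k3,office), open(d_hall_store)}, require {at(lab), open(d_lab_store)}
    → {at(lab), have(k3), key_at(k3,office), open(d_hall_store), open(d_lab_store)}
  through step 1 (move(store,lab)): drop {at(lab)}, keep {have(k3), key_at(k3,office), open(d_hall_store), open(d_lab_store)}, require {at(store), open(d_lab_store)}
    → {at(store), have(k3), key_at(k3,office), open(d_hall_store), open(d_lab_store)}

== RESULT ==
["at(store)", "have(k3)", "key_at(k3,office)", "open(d_hall_store)", "open(d_lab_store)"]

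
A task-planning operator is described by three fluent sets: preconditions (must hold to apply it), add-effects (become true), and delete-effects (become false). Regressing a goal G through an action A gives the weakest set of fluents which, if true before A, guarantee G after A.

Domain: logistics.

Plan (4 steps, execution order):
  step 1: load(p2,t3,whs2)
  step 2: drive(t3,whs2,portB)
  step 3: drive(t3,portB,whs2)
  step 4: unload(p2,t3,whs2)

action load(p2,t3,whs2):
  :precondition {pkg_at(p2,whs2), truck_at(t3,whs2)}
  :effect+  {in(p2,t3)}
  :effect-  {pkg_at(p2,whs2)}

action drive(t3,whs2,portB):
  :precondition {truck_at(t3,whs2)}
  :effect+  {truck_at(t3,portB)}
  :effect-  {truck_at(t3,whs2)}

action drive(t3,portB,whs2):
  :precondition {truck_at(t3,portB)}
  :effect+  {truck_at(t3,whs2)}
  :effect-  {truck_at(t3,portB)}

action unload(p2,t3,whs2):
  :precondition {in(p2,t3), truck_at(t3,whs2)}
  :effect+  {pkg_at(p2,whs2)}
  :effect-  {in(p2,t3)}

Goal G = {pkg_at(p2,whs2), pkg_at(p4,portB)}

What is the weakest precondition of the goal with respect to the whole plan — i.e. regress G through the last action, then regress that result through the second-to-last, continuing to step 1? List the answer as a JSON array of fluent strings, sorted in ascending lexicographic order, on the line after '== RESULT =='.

Work backward from the goal:
  through step 4 (unload(p2,t3,whs2)): drop {pkg_at(p2,whs2)}, keep {pkg_at(p4,portB)}, require {in(p2,t3), truck_at(t3,whs2)}
    → {in(p2,t3), pkg_at(p4,portB), truck_at(t3,whs2)}
  through step 3 (drive(t3,portB,whs2)): drop {truck_at(t3,whs2)}, keep {in(p2,t3), pkg_at(p4,portB)}, require {truck_at(t3,portB)}
    → {in(p2,t3), pkg_at(p4,portB), truck_at(t3,portB)}
  through step 2 (drive(t3,whs2,portB)): drop {truck_at(t3,portB)}, keep {in(p2,t3), pkg_at(p4,portB)}, require {truck_at(t3,whs2)}
    → {in(p2,t3), pkg_at(p4,portB), truck_at(t3,whs2)}
  through step 1 (load(p2,t3,whs2)): drop {in(p2,t3)}, keep {pkg_at(p4,portB), truck_at(t3,whs2)}, require {pkg_at(p2,whs2), truck_at(t3,whs2)}
    → {pkg_at(p2,whs2), pkg_at(p4,portB), truck_at(t3,whs2)}

== RESULT ==
["pkg_at(p2,whs2)", "pkg_at(p4,portB)", "truck_at(t3,whs2)"]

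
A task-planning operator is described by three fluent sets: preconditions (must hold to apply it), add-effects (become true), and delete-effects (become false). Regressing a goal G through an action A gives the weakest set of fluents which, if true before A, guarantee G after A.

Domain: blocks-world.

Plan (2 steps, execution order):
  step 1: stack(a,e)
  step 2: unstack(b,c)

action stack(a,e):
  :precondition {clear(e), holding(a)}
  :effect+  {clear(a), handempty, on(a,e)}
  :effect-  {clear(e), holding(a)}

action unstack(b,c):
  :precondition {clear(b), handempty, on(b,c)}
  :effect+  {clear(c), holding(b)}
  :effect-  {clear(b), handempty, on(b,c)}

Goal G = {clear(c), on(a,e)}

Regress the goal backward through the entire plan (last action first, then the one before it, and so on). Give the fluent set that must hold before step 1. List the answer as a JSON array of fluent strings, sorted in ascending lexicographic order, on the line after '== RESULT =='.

Work backward from the goal:
  through step 2 (unstack(b,c)): drop {clear(c)}, keep {on(a,e)}, require {clear(b), handempty, on(b,c)}
    → {clear(b), handempty, on(a,e), on(b,c)}
  through step 1 (stack(a,e)): drop {handempty, on(a,e)}, keep {clear(b), on(b,c)}, require {clear(e), holding(a)}
    → {clear(b), clear(e), holding(a), on(b,c)}

== RESULT ==
["clear(b)", "clear(e)", "holding(a)", "on(b,c)"]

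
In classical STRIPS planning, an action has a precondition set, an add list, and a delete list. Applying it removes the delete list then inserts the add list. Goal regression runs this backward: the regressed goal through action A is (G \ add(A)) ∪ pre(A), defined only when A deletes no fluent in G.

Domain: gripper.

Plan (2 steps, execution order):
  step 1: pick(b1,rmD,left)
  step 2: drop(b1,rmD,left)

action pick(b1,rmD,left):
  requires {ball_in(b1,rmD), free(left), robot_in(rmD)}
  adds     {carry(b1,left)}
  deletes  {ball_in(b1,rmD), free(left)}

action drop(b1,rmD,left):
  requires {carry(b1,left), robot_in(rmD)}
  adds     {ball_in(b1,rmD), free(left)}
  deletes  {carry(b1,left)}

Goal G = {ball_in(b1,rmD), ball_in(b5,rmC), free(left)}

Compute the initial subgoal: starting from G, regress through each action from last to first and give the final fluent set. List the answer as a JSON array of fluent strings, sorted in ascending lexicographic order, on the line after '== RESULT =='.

Work backward from the goal:
  through step 2 (drop(b1,rmD,left)): drop {ball_in(b1,rmD), free(left)}, keep {ball_in(b5,rmC)}, require {carry(b1,left), robot_in(rmD)}
    → {ball_in(b5,rmC), carry(b1,left), robot_in(rmD)}
  through step 1 (pick(b1,rmD,left)): drop {carry(b1,left)}, keep {ball_in(b5,rmC), robot_in(rmD)}, require {ball_in(b1,rmD), free(left), robot_in(rmD)}
    → {ball_in(b1,rmD), ball_in(b5,rmC), free(left), robot_in(rmD)}

== RESULT ==
["ball_in(b1,rmD)", "ball_in(b5,rmC)", "free(left)", "robot_in(rmD)"]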